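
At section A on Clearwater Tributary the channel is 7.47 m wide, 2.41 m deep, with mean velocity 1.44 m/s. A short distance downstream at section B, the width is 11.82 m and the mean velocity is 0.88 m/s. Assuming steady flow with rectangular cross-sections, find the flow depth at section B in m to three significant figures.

Q = A₁V₁ = (7.47×2.41) × 1.44 = 25.92 m³/s
d₂ = Q/(b₂ V₂) = 25.92/(11.82×0.88) = 2.492 m

2.49 m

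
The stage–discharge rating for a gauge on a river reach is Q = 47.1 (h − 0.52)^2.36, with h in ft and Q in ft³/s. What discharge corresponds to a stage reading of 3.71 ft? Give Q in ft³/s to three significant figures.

Q = 47.1 × (3.71 − 0.52)^2.36 = 47.1 × 3.19^2.36 = 727.7 ft³/s

728 ft³/s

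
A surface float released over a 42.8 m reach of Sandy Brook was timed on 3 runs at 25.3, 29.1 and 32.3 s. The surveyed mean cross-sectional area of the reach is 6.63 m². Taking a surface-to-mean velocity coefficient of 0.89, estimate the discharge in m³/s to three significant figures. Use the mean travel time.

8.74 m³/s

t̄ = (25.3 + 29.1 + 32.3) / 3 = 28.9 s
v_surface = L / t̄ = 42.8 / 28.9 = 1.481 m/s
v_mean = 0.89 × 1.481 = 1.318 m/s
Q = A × v_mean = 6.63 × 1.318 = 8.739 m³/s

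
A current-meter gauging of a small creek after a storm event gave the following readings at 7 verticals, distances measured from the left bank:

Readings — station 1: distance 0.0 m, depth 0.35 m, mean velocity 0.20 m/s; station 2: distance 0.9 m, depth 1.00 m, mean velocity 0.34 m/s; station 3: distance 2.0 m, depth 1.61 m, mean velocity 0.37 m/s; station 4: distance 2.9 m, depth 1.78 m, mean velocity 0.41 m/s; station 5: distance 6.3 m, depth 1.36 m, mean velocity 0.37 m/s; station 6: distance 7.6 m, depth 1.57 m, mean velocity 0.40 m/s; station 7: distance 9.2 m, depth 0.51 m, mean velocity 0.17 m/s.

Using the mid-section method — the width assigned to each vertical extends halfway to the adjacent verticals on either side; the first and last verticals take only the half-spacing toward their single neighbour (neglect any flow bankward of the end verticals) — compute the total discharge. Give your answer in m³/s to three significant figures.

w_1 = (0.9 − 0.0)/2 = 0.45 m; q_1 = 0.20 × 0.35 × 0.45 = 0.03150 m³/s
w_2 = (2.0 − 0.0)/2 = 1 m; q_2 = 0.34 × 1.00 × 1 = 0.3400 m³/s
w_3 = (2.9 − 0.9)/2 = 1 m; q_3 = 0.37 × 1.61 × 1 = 0.5957 m³/s
w_4 = (6.3 − 2.0)/2 = 2.15 m; q_4 = 0.41 × 1.78 × 2.15 = 1.569 m³/s
w_5 = (7.6 − 2.9)/2 = 2.35 m; q_5 = 0.37 × 1.36 × 2.35 = 1.183 m³/s
w_6 = (9.2 − 6.3)/2 = 1.45 m; q_6 = 0.40 × 1.57 × 1.45 = 0.9106 m³/s
w_7 = (9.2 − 7.6)/2 = 0.8 m; q_7 = 0.17 × 0.51 × 0.8 = 0.06936 m³/s
Q = Σ qᵢ = 4.699 m³/s

4.70 m³/s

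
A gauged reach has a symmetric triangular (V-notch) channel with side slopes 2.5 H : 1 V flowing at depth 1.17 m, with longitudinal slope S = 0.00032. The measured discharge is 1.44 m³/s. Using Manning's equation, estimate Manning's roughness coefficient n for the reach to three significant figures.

A = z·y² = 2.5×1.17² = 3.422 m²
P = 2y√(1+z²) = 2×1.17×√(1+2.5²) = 6.301 m
R = A/P = 3.422/6.301 = 0.5432 m
n = (1/Q)·A·R^(2/3)·S^(1/2) = (1/1.44) × 3.422 × 0.6657 × 0.01789 = 0.02830

0.0283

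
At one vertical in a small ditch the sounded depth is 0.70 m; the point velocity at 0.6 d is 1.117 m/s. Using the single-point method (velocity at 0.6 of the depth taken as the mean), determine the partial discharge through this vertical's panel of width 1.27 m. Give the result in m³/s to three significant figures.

v̄ = v₀.₆ = 1.117 m/s
q = v̄ × d × w = 1.117 × 0.70 × 1.27 = 0.9930 m³/s

0.993 m³/s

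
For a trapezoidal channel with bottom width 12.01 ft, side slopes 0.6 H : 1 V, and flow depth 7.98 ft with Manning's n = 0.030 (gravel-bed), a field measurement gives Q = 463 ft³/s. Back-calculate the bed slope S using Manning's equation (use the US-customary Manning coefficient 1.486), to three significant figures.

A = (b + z·y)·y = (12.01 + 0.6×7.98)×7.98 = 134.0 ft²
P = b + 2y√(1+z²) = 12.01 + 2×7.98×√(1+0.6²) = 30.62 ft
R = A/P = 134.0/30.62 = 4.377 ft
S = (Q·n / (1.486·A·R^(2/3)))² = (463×0.030 / (1.486×134.0×2.676))² = 0.0006790

0.000679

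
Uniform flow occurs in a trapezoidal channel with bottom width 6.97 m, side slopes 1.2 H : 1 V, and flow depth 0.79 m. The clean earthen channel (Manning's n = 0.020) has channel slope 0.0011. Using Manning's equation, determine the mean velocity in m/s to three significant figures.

1.26 m/s

A = (b + z·y)·y = (6.97 + 1.2×0.79)×0.79 = 6.255 m²
P = b + 2y√(1+z²) = 6.97 + 2×0.79×√(1+1.2²) = 9.438 m
R = A/P = 6.255/9.438 = 0.6628 m
Q = (1/n)·A·R^(2/3)·S^(1/2) = (1/0.020) × 6.255 × 0.6628^(2/3) × 0.0011^(1/2) = 7.885 m³/s
V = Q/A = 7.885/6.255 = 1.261 m/s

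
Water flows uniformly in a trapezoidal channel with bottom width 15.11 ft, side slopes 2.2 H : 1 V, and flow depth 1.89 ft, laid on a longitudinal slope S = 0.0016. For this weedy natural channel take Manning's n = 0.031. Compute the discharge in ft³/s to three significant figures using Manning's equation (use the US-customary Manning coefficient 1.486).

A = (b + z·y)·y = (15.11 + 2.2×1.89)×1.89 = 36.42 ft²
P = b + 2y√(1+z²) = 15.11 + 2×1.89×√(1+2.2²) = 24.24 ft
R = A/P = 36.42/24.24 = 1.502 ft
Q = (1.486/n)·A·R^(2/3)·S^(1/2) = (1.486/0.031) × 36.42 × 1.502^(2/3) × 0.0016^(1/2) = 91.58 ft³/s

91.6 ft³/s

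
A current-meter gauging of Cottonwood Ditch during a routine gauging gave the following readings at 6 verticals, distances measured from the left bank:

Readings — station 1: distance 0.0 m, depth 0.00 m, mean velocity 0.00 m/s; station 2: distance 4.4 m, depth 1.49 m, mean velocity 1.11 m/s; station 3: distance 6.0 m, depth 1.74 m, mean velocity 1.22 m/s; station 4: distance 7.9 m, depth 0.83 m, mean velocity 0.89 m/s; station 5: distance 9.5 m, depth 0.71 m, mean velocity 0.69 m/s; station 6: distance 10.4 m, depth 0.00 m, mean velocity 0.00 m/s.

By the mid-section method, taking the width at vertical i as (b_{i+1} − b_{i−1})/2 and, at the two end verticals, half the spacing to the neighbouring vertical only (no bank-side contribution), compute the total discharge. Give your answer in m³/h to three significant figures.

w_2 = (6.0 − 0.0)/2 = 3 m; q_2 = 1.11 × 1.49 × 3 = 4.962 m³/s
w_3 = (7.9 − 4.4)/2 = 1.75 m; q_3 = 1.22 × 1.74 × 1.75 = 3.715 m³/s
w_4 = (9.5 − 6.0)/2 = 1.75 m; q_4 = 0.89 × 0.83 × 1.75 = 1.293 m³/s
w_5 = (10.4 − 7.9)/2 = 1.25 m; q_5 = 0.69 × 0.71 × 1.25 = 0.6124 m³/s
Stations 1, 6 contribute zero (depth or velocity is 0).
Q = Σ qᵢ = 10.58 m³/s
= 10.58 × 3600 = 38090 m³/h

38100 m³/h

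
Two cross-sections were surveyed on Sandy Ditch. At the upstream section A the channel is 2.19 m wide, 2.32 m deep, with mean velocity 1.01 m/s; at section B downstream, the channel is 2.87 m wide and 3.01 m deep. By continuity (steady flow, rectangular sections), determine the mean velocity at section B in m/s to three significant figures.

Q = A₁V₁ = (2.19×2.32) × 1.01 = 5.132 m³/s
A₂ = 2.87 × 3.01 = 8.639 m²
V₂ = Q/A₂ = 5.132/8.639 = 0.5940 m/s

0.594 m/s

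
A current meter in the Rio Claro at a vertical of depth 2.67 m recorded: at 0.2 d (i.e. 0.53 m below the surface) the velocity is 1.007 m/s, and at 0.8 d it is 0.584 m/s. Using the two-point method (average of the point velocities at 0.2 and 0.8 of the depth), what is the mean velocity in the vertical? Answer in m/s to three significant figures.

v̄ = (1.007 + 0.584) / 2 = 0.7955 m/s

0.796 m/s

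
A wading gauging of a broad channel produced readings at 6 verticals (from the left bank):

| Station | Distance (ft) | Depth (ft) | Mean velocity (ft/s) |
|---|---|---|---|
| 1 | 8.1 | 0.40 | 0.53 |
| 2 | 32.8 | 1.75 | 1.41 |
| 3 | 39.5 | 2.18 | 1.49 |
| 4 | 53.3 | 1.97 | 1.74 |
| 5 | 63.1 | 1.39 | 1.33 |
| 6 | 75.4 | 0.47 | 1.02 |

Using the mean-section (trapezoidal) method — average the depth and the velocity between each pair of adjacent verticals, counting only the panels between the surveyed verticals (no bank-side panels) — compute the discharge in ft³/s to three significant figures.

130 ft³/s

Panel 1-2: Δb = 24.7 ft, d̄ = (0.40+1.75)/2 = 1.075, v̄ = (0.53+1.41)/2 = 0.97 → q = 24.7×1.075×0.97 = 25.76 ft³/s
Panel 2-3: Δb = 6.7 ft, d̄ = (1.75+2.18)/2 = 1.965, v̄ = (1.41+1.49)/2 = 1.45 → q = 6.7×1.965×1.45 = 19.09 ft³/s
Panel 3-4: Δb = 13.8 ft, d̄ = (2.18+1.97)/2 = 2.075, v̄ = (1.49+1.74)/2 = 1.615 → q = 13.8×2.075×1.615 = 46.25 ft³/s
Panel 4-5: Δb = 9.8 ft, d̄ = (1.97+1.39)/2 = 1.68, v̄ = (1.74+1.33)/2 = 1.535 → q = 9.8×1.68×1.535 = 25.27 ft³/s
Panel 5-6: Δb = 12.3 ft, d̄ = (1.39+0.47)/2 = 0.93, v̄ = (1.33+1.02)/2 = 1.175 → q = 12.3×0.93×1.175 = 13.44 ft³/s
Q = Σ q = 129.8 ft³/s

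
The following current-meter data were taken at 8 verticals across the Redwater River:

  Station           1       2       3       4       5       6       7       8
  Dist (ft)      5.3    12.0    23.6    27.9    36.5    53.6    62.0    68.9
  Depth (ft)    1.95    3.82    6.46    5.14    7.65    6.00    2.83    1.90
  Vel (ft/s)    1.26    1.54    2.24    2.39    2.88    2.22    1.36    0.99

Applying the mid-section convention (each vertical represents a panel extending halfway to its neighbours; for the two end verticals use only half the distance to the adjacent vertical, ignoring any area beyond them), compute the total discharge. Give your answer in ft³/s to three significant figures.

745 ft³/s

w_1 = (12.0 − 5.3)/2 = 3.35 ft; q_1 = 1.26 × 1.95 × 3.35 = 8.231 ft³/s
w_2 = (23.6 − 5.3)/2 = 9.15 ft; q_2 = 1.54 × 3.82 × 9.15 = 53.83 ft³/s
w_3 = (27.9 − 12.0)/2 = 7.95 ft; q_3 = 2.24 × 6.46 × 7.95 = 115.0 ft³/s
w_4 = (36.5 − 23.6)/2 = 6.45 ft; q_4 = 2.39 × 5.14 × 6.45 = 79.24 ft³/s
w_5 = (53.6 − 27.9)/2 = 12.85 ft; q_5 = 2.88 × 7.65 × 12.85 = 283.1 ft³/s
w_6 = (62.0 − 36.5)/2 = 12.75 ft; q_6 = 2.22 × 6.00 × 12.75 = 169.8 ft³/s
w_7 = (68.9 − 53.6)/2 = 7.65 ft; q_7 = 1.36 × 2.83 × 7.65 = 29.44 ft³/s
w_8 = (68.9 − 62.0)/2 = 3.45 ft; q_8 = 0.99 × 1.90 × 3.45 = 6.489 ft³/s
Q = Σ qᵢ = 745.2 ft³/s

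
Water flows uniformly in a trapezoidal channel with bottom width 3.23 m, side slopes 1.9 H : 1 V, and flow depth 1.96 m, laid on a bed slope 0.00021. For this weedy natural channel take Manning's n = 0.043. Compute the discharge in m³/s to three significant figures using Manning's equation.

A = (b + z·y)·y = (3.23 + 1.9×1.96)×1.96 = 13.63 m²
P = b + 2y√(1+z²) = 3.23 + 2×1.96×√(1+1.9²) = 11.65 m
R = A/P = 13.63/11.65 = 1.170 m
Q = (1/n)·A·R^(2/3)·S^(1/2) = (1/0.043) × 13.63 × 1.170^(2/3) × 0.00021^(1/2) = 5.101 m³/s

5.10 m³/s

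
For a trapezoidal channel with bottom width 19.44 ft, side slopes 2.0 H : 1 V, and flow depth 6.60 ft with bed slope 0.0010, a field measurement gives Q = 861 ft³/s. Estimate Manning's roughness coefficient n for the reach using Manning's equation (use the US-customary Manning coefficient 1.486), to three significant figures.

A = (b + z·y)·y = (19.44 + 2.0×6.60)×6.60 = 215.4 ft²
P = b + 2y√(1+z²) = 19.44 + 2×6.60×√(1+2.0²) = 48.96 ft
R = A/P = 215.4/48.96 = 4.400 ft
n = (1.486/Q)·A·R^(2/3)·S^(1/2) = (1.486/861) × 215.4 × 2.685 × 0.03162 = 0.03157

0.0316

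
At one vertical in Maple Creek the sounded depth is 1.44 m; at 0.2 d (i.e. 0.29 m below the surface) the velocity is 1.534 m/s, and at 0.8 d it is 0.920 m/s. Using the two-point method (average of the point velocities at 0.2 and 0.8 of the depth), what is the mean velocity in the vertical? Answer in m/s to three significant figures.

1.23 m/s

v̄ = (1.534 + 0.920) / 2 = 1.227 m/s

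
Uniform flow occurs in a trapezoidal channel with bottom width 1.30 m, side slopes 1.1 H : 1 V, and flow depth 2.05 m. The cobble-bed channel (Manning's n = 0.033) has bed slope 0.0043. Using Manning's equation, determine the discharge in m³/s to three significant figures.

A = (b + z·y)·y = (1.30 + 1.1×2.05)×2.05 = 7.288 m²
P = b + 2y√(1+z²) = 1.30 + 2×2.05×√(1+1.1²) = 7.395 m
R = A/P = 7.288/7.395 = 0.9855 m
Q = (1/n)·A·R^(2/3)·S^(1/2) = (1/0.033) × 7.288 × 0.9855^(2/3) × 0.0043^(1/2) = 14.34 m³/s

14.3 m³/s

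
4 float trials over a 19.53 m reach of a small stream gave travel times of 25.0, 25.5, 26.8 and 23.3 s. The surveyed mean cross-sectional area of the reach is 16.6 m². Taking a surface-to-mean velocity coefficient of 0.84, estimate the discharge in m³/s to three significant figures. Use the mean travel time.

t̄ = (25.0 + 25.5 + 26.8 + 23.3) / 4 = 25.15 s
v_surface = L / t̄ = 19.53 / 25.15 = 0.7765 m/s
v_mean = 0.84 × 0.7765 = 0.6523 m/s
Q = A × v_mean = 16.6 × 0.6523 = 10.83 m³/s

10.8 m³/s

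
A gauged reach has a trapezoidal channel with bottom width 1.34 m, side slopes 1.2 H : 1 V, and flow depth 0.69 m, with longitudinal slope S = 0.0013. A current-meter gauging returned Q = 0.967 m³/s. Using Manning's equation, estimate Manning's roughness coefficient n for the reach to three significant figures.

A = (b + z·y)·y = (1.34 + 1.2×0.69)×0.69 = 1.496 m²
P = b + 2y√(1+z²) = 1.34 + 2×0.69×√(1+1.2²) = 3.496 m
R = A/P = 1.496/3.496 = 0.4279 m
n = (1/Q)·A·R^(2/3)·S^(1/2) = (1/0.967) × 1.496 × 0.5679 × 0.03606 = 0.03167

0.0317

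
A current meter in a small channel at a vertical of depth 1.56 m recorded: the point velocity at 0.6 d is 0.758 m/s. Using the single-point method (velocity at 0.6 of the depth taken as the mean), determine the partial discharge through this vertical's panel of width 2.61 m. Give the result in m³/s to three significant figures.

3.09 m³/s

v̄ = v₀.₆ = 0.758 m/s
q = v̄ × d × w = 0.7580 × 1.56 × 2.61 = 3.086 m³/s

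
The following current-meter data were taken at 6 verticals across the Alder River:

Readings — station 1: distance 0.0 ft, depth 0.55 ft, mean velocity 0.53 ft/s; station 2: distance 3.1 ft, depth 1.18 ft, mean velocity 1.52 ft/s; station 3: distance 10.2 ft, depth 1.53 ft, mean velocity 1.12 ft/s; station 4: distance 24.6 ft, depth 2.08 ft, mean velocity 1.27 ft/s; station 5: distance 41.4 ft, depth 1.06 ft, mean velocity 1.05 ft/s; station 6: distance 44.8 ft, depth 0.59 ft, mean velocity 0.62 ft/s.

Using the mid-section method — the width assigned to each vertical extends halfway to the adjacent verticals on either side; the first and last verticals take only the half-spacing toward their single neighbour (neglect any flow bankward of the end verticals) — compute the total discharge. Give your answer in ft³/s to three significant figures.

w_1 = (3.1 − 0.0)/2 = 1.55 ft; q_1 = 0.53 × 0.55 × 1.55 = 0.4518 ft³/s
w_2 = (10.2 − 0.0)/2 = 5.1 ft; q_2 = 1.52 × 1.18 × 5.1 = 9.147 ft³/s
w_3 = (24.6 − 3.1)/2 = 10.75 ft; q_3 = 1.12 × 1.53 × 10.75 = 18.42 ft³/s
w_4 = (41.4 − 10.2)/2 = 15.6 ft; q_4 = 1.27 × 2.08 × 15.6 = 41.21 ft³/s
w_5 = (44.8 − 24.6)/2 = 10.1 ft; q_5 = 1.05 × 1.06 × 10.1 = 11.24 ft³/s
w_6 = (44.8 − 41.4)/2 = 1.7 ft; q_6 = 0.62 × 0.59 × 1.7 = 0.6219 ft³/s
Q = Σ qᵢ = 81.09 ft³/s

81.1 ft³/s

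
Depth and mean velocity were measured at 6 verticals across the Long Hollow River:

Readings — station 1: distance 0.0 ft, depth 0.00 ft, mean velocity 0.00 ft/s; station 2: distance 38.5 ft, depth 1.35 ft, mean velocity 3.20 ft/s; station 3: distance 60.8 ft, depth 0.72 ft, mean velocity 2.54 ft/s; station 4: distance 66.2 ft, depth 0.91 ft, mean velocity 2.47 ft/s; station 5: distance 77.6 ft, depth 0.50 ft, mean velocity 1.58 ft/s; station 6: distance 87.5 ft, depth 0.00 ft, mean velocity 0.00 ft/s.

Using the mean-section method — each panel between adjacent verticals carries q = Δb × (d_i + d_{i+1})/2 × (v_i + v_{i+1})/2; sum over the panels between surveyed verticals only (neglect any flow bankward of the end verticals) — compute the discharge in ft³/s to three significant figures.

137 ft³/s

Panel 1-2: Δb = 38.5 ft, d̄ = (0.00+1.35)/2 = 0.675, v̄ = (0.00+3.20)/2 = 1.6 → q = 38.5×0.675×1.6 = 41.58 ft³/s
Panel 2-3: Δb = 22.3 ft, d̄ = (1.35+0.72)/2 = 1.035, v̄ = (3.20+2.54)/2 = 2.87 → q = 22.3×1.035×2.87 = 66.24 ft³/s
Panel 3-4: Δb = 5.4 ft, d̄ = (0.72+0.91)/2 = 0.815, v̄ = (2.54+2.47)/2 = 2.505 → q = 5.4×0.815×2.505 = 11.02 ft³/s
Panel 4-5: Δb = 11.4 ft, d̄ = (0.91+0.50)/2 = 0.705, v̄ = (2.47+1.58)/2 = 2.025 → q = 11.4×0.705×2.025 = 16.27 ft³/s
Panel 5-6: Δb = 9.9 ft, d̄ = (0.50+0.00)/2 = 0.25, v̄ = (1.58+0.00)/2 = 0.79 → q = 9.9×0.25×0.79 = 1.955 ft³/s
Q = Σ q = 137.1 ft³/s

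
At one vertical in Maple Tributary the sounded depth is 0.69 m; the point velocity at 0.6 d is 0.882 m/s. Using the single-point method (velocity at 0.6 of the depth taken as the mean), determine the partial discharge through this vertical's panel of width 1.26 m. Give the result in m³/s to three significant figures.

0.767 m³/s

v̄ = v₀.₆ = 0.882 m/s
q = v̄ × d × w = 0.8820 × 0.69 × 1.26 = 0.7668 m³/s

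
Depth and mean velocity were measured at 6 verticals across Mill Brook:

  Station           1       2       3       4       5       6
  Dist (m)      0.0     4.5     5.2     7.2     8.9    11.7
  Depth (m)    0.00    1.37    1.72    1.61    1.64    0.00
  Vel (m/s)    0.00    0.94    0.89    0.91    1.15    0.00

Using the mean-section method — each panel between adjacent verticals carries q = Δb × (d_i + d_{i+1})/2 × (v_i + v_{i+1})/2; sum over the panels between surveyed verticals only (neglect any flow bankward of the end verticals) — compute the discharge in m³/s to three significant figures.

Panel 1-2: Δb = 4.5 m, d̄ = (0.00+1.37)/2 = 0.685, v̄ = (0.00+0.94)/2 = 0.47 → q = 4.5×0.685×0.47 = 1.449 m³/s
Panel 2-3: Δb = 0.7 m, d̄ = (1.37+1.72)/2 = 1.545, v̄ = (0.94+0.89)/2 = 0.915 → q = 0.7×1.545×0.915 = 0.9896 m³/s
Panel 3-4: Δb = 2 m, d̄ = (1.72+1.61)/2 = 1.665, v̄ = (0.89+0.91)/2 = 0.9 → q = 2×1.665×0.9 = 2.997 m³/s
Panel 4-5: Δb = 1.7 m, d̄ = (1.61+1.64)/2 = 1.625, v̄ = (0.91+1.15)/2 = 1.03 → q = 1.7×1.625×1.03 = 2.845 m³/s
Panel 5-6: Δb = 2.8 m, d̄ = (1.64+0.00)/2 = 0.82, v̄ = (1.15+0.00)/2 = 0.575 → q = 2.8×0.82×0.575 = 1.320 m³/s
Q = Σ q = 9.601 m³/s

9.60 m³/s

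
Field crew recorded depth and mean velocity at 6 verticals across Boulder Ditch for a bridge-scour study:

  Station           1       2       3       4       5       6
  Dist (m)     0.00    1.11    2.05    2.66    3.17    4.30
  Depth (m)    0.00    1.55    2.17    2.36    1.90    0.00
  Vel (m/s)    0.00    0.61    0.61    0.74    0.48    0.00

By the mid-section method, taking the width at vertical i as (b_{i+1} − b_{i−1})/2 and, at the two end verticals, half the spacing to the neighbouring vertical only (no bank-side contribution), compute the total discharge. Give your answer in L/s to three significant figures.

3720 L/s

w_2 = (2.05 − 0.00)/2 = 1.025 m; q_2 = 0.61 × 1.55 × 1.025 = 0.9691 m³/s
w_3 = (2.66 − 1.11)/2 = 0.775 m; q_3 = 0.61 × 2.17 × 0.775 = 1.026 m³/s
w_4 = (3.17 − 2.05)/2 = 0.56 m; q_4 = 0.74 × 2.36 × 0.56 = 0.9780 m³/s
w_5 = (4.30 − 2.66)/2 = 0.82 m; q_5 = 0.48 × 1.90 × 0.82 = 0.7478 m³/s
Stations 1, 6 contribute zero (depth or velocity is 0).
Q = Σ qᵢ = 3.721 m³/s
= 3.721 × 1000 = 3721 L/s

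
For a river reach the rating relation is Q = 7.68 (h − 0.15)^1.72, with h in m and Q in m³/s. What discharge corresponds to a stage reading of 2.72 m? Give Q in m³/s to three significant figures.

38.9 m³/s

Q = 7.68 × (2.72 − 0.15)^1.72 = 7.68 × 2.57^1.72 = 38.94 m³/s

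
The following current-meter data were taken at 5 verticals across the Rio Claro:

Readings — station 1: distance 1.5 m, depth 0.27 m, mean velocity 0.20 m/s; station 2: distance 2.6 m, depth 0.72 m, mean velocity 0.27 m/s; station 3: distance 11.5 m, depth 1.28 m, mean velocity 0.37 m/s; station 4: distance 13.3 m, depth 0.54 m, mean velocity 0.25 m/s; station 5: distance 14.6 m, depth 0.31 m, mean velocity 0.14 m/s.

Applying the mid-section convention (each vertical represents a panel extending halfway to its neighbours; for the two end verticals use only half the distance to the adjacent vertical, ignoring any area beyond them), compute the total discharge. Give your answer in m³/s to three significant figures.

3.77 m³/s

w_1 = (2.6 − 1.5)/2 = 0.55 m; q_1 = 0.20 × 0.27 × 0.55 = 0.02970 m³/s
w_2 = (11.5 − 1.5)/2 = 5 m; q_2 = 0.27 × 0.72 × 5 = 0.9720 m³/s
w_3 = (13.3 − 2.6)/2 = 5.35 m; q_3 = 0.37 × 1.28 × 5.35 = 2.534 m³/s
w_4 = (14.6 − 11.5)/2 = 1.55 m; q_4 = 0.25 × 0.54 × 1.55 = 0.2093 m³/s
w_5 = (14.6 − 13.3)/2 = 0.65 m; q_5 = 0.14 × 0.31 × 0.65 = 0.02821 m³/s
Q = Σ qᵢ = 3.773 m³/s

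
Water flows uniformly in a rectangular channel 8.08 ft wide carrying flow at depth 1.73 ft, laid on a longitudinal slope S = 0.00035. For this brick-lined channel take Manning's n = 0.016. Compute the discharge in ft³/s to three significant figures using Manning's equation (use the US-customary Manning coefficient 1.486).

A = b·y = 8.08 × 1.73 = 13.98 ft²
P = b + 2y = 8.08 + 2×1.73 = 11.54 ft
R = A/P = 13.98/11.54 = 1.211 ft
Q = (1.486/n)·A·R^(2/3)·S^(1/2) = (1.486/0.016) × 13.98 × 1.211^(2/3) × 0.00035^(1/2) = 27.60 ft³/s

27.6 ft³/s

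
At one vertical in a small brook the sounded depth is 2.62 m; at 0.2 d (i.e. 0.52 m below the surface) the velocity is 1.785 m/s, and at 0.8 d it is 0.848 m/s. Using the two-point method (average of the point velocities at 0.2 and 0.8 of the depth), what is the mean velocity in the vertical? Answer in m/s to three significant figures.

1.32 m/s

v̄ = (1.785 + 0.848) / 2 = 1.317 m/s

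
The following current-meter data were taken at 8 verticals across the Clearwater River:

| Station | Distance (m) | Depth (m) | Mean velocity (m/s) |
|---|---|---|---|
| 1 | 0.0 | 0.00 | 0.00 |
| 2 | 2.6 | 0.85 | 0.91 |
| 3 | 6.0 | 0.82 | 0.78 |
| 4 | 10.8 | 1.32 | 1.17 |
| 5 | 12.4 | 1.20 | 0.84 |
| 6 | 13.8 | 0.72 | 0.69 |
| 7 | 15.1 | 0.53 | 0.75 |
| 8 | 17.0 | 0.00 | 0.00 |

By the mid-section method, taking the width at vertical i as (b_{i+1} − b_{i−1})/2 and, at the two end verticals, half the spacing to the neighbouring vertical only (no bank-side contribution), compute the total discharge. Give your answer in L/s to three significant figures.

12700 L/s

w_2 = (6.0 − 0.0)/2 = 3 m; q_2 = 0.91 × 0.85 × 3 = 2.321 m³/s
w_3 = (10.8 − 2.6)/2 = 4.1 m; q_3 = 0.78 × 0.82 × 4.1 = 2.622 m³/s
w_4 = (12.4 − 6.0)/2 = 3.2 m; q_4 = 1.17 × 1.32 × 3.2 = 4.942 m³/s
w_5 = (13.8 − 10.8)/2 = 1.5 m; q_5 = 0.84 × 1.20 × 1.5 = 1.512 m³/s
w_6 = (15.1 − 12.4)/2 = 1.35 m; q_6 = 0.69 × 0.72 × 1.35 = 0.6707 m³/s
w_7 = (17.0 − 13.8)/2 = 1.6 m; q_7 = 0.75 × 0.53 × 1.6 = 0.6360 m³/s
Stations 1, 8 contribute zero (depth or velocity is 0).
Q = Σ qᵢ = 12.70 m³/s
= 12.70 × 1000 = 12700 L/s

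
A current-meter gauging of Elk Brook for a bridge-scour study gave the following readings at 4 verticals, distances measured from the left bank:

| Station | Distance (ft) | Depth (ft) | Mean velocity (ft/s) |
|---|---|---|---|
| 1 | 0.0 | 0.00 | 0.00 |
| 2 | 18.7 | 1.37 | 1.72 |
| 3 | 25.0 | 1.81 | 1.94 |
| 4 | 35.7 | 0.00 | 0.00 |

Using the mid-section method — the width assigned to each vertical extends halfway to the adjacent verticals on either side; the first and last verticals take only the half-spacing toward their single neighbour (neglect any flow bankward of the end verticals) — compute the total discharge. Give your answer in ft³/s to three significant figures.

w_2 = (25.0 − 0.0)/2 = 12.5 ft; q_2 = 1.72 × 1.37 × 12.5 = 29.46 ft³/s
w_3 = (35.7 − 18.7)/2 = 8.5 ft; q_3 = 1.94 × 1.81 × 8.5 = 29.85 ft³/s
Stations 1, 4 contribute zero (depth or velocity is 0).
Q = Σ qᵢ = 59.30 ft³/s

59.3 ft³/s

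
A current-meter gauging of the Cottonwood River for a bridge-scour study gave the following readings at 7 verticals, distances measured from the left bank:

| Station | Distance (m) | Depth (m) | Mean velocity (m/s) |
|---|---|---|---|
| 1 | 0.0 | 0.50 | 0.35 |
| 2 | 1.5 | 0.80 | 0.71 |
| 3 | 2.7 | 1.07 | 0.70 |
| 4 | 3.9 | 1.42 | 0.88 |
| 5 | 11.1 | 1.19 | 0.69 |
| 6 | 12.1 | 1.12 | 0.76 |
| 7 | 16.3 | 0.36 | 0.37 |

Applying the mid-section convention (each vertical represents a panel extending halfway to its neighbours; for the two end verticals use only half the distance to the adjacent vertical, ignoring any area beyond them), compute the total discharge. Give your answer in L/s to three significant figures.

12900 L/s

w_1 = (1.5 − 0.0)/2 = 0.75 m; q_1 = 0.35 × 0.50 × 0.75 = 0.1313 m³/s
w_2 = (2.7 − 0.0)/2 = 1.35 m; q_2 = 0.71 × 0.80 × 1.35 = 0.7668 m³/s
w_3 = (3.9 − 1.5)/2 = 1.2 m; q_3 = 0.70 × 1.07 × 1.2 = 0.8988 m³/s
w_4 = (11.1 − 2.7)/2 = 4.2 m; q_4 = 0.88 × 1.42 × 4.2 = 5.248 m³/s
w_5 = (12.1 − 3.9)/2 = 4.1 m; q_5 = 0.69 × 1.19 × 4.1 = 3.367 m³/s
w_6 = (16.3 − 11.1)/2 = 2.6 m; q_6 = 0.76 × 1.12 × 2.6 = 2.213 m³/s
w_7 = (16.3 − 12.1)/2 = 2.1 m; q_7 = 0.37 × 0.36 × 2.1 = 0.2797 m³/s
Q = Σ qᵢ = 12.90 m³/s
= 12.90 × 1000 = 12900 L/s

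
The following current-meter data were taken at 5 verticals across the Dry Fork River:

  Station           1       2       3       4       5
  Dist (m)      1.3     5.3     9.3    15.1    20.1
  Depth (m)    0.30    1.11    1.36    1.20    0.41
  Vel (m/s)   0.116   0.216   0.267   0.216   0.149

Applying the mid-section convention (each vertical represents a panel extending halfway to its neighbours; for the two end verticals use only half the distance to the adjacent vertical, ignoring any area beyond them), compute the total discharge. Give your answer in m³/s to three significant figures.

4.36 m³/s

w_1 = (5.3 − 1.3)/2 = 2 m; q_1 = 0.116 × 0.30 × 2 = 0.06960 m³/s
w_2 = (9.3 − 1.3)/2 = 4 m; q_2 = 0.216 × 1.11 × 4 = 0.9590 m³/s
w_3 = (15.1 − 5.3)/2 = 4.9 m; q_3 = 0.267 × 1.36 × 4.9 = 1.779 m³/s
w_4 = (20.1 − 9.3)/2 = 5.4 m; q_4 = 0.216 × 1.20 × 5.4 = 1.400 m³/s
w_5 = (20.1 − 15.1)/2 = 2.5 m; q_5 = 0.149 × 0.41 × 2.5 = 0.1527 m³/s
Q = Σ qᵢ = 4.360 m³/s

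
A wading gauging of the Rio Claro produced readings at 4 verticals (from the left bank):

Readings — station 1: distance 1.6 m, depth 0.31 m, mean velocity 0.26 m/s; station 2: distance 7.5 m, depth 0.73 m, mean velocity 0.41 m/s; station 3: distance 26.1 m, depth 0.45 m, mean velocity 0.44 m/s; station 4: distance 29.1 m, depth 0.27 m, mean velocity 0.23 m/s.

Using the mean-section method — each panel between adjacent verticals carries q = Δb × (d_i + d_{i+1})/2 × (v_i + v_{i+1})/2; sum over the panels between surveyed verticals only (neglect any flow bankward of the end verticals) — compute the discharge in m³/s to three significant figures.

6.05 m³/s

Panel 1-2: Δb = 5.9 m, d̄ = (0.31+0.73)/2 = 0.52, v̄ = (0.26+0.41)/2 = 0.335 → q = 5.9×0.52×0.335 = 1.028 m³/s
Panel 2-3: Δb = 18.6 m, d̄ = (0.73+0.45)/2 = 0.59, v̄ = (0.41+0.44)/2 = 0.425 → q = 18.6×0.59×0.425 = 4.664 m³/s
Panel 3-4: Δb = 3 m, d̄ = (0.45+0.27)/2 = 0.36, v̄ = (0.44+0.23)/2 = 0.335 → q = 3×0.36×0.335 = 0.3618 m³/s
Q = Σ q = 6.054 m³/s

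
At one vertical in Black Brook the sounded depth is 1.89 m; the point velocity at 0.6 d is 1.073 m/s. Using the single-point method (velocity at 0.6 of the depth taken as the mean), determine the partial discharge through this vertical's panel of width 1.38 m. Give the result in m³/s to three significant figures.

2.80 m³/s

v̄ = v₀.₆ = 1.073 m/s
q = v̄ × d × w = 1.073 × 1.89 × 1.38 = 2.799 m³/s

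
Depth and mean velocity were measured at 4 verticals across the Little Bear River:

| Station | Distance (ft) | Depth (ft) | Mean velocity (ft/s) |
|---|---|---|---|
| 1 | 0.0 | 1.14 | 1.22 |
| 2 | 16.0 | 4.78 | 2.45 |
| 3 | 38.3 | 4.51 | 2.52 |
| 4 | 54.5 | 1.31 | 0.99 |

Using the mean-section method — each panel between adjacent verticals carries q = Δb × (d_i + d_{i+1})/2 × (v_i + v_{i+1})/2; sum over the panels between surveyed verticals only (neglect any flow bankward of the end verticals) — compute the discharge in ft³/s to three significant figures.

Panel 1-2: Δb = 16 ft, d̄ = (1.14+4.78)/2 = 2.96, v̄ = (1.22+2.45)/2 = 1.835 → q = 16×2.96×1.835 = 86.91 ft³/s
Panel 2-3: Δb = 22.3 ft, d̄ = (4.78+4.51)/2 = 4.645, v̄ = (2.45+2.52)/2 = 2.485 → q = 22.3×4.645×2.485 = 257.4 ft³/s
Panel 3-4: Δb = 16.2 ft, d̄ = (4.51+1.31)/2 = 2.91, v̄ = (2.52+0.99)/2 = 1.755 → q = 16.2×2.91×1.755 = 82.73 ft³/s
Q = Σ q = 427.0 ft³/s

427 ft³/s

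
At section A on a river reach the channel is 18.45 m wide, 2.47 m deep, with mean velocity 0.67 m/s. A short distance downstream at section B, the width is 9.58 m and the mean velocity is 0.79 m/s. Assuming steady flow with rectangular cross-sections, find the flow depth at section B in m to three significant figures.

4.03 m

Q = A₁V₁ = (18.45×2.47) × 0.67 = 30.53 m³/s
d₂ = Q/(b₂ V₂) = 30.53/(9.58×0.79) = 4.034 m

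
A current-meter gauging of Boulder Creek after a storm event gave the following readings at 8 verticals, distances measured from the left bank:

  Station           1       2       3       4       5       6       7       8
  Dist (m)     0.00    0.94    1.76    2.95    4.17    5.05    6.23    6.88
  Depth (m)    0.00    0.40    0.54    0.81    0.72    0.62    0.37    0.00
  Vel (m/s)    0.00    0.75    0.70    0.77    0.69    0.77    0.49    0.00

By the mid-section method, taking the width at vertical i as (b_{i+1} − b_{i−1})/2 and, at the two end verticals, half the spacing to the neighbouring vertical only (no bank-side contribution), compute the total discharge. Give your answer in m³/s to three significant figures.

w_2 = (1.76 − 0.00)/2 = 0.88 m; q_2 = 0.75 × 0.40 × 0.88 = 0.2640 m³/s
w_3 = (2.95 − 0.94)/2 = 1.005 m; q_3 = 0.70 × 0.54 × 1.005 = 0.3799 m³/s
w_4 = (4.17 − 1.76)/2 = 1.205 m; q_4 = 0.77 × 0.81 × 1.205 = 0.7516 m³/s
w_5 = (5.05 − 2.95)/2 = 1.05 m; q_5 = 0.69 × 0.72 × 1.05 = 0.5216 m³/s
w_6 = (6.23 − 4.17)/2 = 1.03 m; q_6 = 0.77 × 0.62 × 1.03 = 0.4917 m³/s
w_7 = (6.88 − 5.05)/2 = 0.915 m; q_7 = 0.49 × 0.37 × 0.915 = 0.1659 m³/s
Stations 1, 8 contribute zero (depth or velocity is 0).
Q = Σ qᵢ = 2.575 m³/s

2.57 m³/s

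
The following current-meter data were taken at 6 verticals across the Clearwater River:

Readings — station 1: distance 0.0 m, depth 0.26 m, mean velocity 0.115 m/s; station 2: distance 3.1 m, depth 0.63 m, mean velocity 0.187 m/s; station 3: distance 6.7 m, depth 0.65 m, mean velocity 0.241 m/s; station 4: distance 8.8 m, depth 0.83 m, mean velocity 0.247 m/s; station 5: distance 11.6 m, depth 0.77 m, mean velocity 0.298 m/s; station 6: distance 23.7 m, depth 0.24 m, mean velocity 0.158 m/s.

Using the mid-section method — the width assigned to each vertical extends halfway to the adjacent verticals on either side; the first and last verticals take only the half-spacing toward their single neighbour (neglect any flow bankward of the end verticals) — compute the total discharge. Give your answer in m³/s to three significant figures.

w_1 = (3.1 − 0.0)/2 = 1.55 m; q_1 = 0.115 × 0.26 × 1.55 = 0.04635 m³/s
w_2 = (6.7 − 0.0)/2 = 3.35 m; q_2 = 0.187 × 0.63 × 3.35 = 0.3947 m³/s
w_3 = (8.8 − 3.1)/2 = 2.85 m; q_3 = 0.241 × 0.65 × 2.85 = 0.4465 m³/s
w_4 = (11.6 − 6.7)/2 = 2.45 m; q_4 = 0.247 × 0.83 × 2.45 = 0.5023 m³/s
w_5 = (23.7 − 8.8)/2 = 7.45 m; q_5 = 0.298 × 0.77 × 7.45 = 1.709 m³/s
w_6 = (23.7 − 11.6)/2 = 6.05 m; q_6 = 0.158 × 0.24 × 6.05 = 0.2294 m³/s
Q = Σ qᵢ = 3.329 m³/s

3.33 m³/s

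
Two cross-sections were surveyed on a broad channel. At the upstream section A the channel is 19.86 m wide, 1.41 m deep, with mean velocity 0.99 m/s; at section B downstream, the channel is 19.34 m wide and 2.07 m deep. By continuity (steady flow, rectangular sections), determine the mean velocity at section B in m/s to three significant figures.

0.692 m/s

Q = A₁V₁ = (19.86×1.41) × 0.99 = 27.72 m³/s
A₂ = 19.34 × 2.07 = 40.03 m²
V₂ = Q/A₂ = 27.72/40.03 = 0.6925 m/s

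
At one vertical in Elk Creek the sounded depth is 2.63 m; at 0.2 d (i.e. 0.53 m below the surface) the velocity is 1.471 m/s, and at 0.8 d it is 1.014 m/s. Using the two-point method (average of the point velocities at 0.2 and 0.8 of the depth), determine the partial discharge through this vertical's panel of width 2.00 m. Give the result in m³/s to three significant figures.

6.54 m³/s

v̄ = (1.471 + 1.014) / 2 = 1.243 m/s
q = v̄ × d × w = 1.243 × 2.63 × 2.00 = 6.536 m³/s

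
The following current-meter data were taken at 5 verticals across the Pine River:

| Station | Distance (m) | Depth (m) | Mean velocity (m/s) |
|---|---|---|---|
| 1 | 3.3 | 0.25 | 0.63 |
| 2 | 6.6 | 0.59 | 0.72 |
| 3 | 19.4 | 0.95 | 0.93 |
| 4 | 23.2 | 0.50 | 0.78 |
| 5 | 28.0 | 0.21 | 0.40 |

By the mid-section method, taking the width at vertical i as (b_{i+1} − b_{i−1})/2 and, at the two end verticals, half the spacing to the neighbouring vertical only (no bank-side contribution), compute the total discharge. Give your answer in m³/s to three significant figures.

12.9 m³/s

w_1 = (6.6 − 3.3)/2 = 1.65 m; q_1 = 0.63 × 0.25 × 1.65 = 0.2599 m³/s
w_2 = (19.4 − 3.3)/2 = 8.05 m; q_2 = 0.72 × 0.59 × 8.05 = 3.420 m³/s
w_3 = (23.2 − 6.6)/2 = 8.3 m; q_3 = 0.93 × 0.95 × 8.3 = 7.333 m³/s
w_4 = (28.0 − 19.4)/2 = 4.3 m; q_4 = 0.78 × 0.50 × 4.3 = 1.677 m³/s
w_5 = (28.0 − 23.2)/2 = 2.4 m; q_5 = 0.40 × 0.21 × 2.4 = 0.2016 m³/s
Q = Σ qᵢ = 12.89 m³/s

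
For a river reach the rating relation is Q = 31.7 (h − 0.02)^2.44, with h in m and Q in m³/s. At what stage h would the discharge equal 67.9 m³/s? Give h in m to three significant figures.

1.39 m

h − h₀ = (Q/C)^(1/b) = (67.9/31.7)^(1/2.44) = 1.366 m
h = 0.02 + 1.366 = 1.386 m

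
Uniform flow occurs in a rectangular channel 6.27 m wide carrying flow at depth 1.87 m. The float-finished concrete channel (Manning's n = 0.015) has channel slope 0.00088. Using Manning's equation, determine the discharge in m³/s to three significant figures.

A = b·y = 6.27 × 1.87 = 11.72 m²
P = b + 2y = 6.27 + 2×1.87 = 10.01 m
R = A/P = 11.72/10.01 = 1.171 m
Q = (1/n)·A·R^(2/3)·S^(1/2) = (1/0.015) × 11.72 × 1.171^(2/3) × 0.00088^(1/2) = 25.77 m³/s

25.8 m³/s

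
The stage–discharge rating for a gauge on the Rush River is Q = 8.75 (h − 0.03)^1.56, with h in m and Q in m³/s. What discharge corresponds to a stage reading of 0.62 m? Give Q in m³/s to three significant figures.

Q = 8.75 × (0.62 − 0.03)^1.56 = 8.75 × 0.59^1.56 = 3.842 m³/s

3.84 m³/s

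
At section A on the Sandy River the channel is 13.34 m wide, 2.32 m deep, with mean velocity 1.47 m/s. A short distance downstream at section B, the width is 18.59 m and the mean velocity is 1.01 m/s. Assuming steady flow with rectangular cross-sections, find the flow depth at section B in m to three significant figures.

Q = A₁V₁ = (13.34×2.32) × 1.47 = 45.49 m³/s
d₂ = Q/(b₂ V₂) = 45.49/(18.59×1.01) = 2.423 m

2.42 m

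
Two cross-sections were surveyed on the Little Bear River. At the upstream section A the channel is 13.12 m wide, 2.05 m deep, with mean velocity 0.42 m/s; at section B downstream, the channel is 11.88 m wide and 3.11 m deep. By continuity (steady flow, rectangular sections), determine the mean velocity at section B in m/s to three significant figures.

0.306 m/s

Q = A₁V₁ = (13.12×2.05) × 0.42 = 11.30 m³/s
A₂ = 11.88 × 3.11 = 36.95 m²
V₂ = Q/A₂ = 11.30/36.95 = 0.3057 m/s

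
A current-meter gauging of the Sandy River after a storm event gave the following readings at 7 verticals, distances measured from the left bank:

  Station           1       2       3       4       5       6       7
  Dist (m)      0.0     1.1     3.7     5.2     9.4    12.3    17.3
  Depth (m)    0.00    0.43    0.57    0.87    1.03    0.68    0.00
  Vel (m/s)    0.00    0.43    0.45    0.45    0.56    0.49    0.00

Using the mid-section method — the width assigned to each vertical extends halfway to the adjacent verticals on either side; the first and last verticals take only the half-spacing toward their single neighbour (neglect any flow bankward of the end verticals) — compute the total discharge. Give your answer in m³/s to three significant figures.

w_2 = (3.7 − 0.0)/2 = 1.85 m; q_2 = 0.43 × 0.43 × 1.85 = 0.3421 m³/s
w_3 = (5.2 − 1.1)/2 = 2.05 m; q_3 = 0.45 × 0.57 × 2.05 = 0.5258 m³/s
w_4 = (9.4 − 3.7)/2 = 2.85 m; q_4 = 0.45 × 0.87 × 2.85 = 1.116 m³/s
w_5 = (12.3 − 5.2)/2 = 3.55 m; q_5 = 0.56 × 1.03 × 3.55 = 2.048 m³/s
w_6 = (17.3 − 9.4)/2 = 3.95 m; q_6 = 0.49 × 0.68 × 3.95 = 1.316 m³/s
Stations 1, 7 contribute zero (depth or velocity is 0).
Q = Σ qᵢ = 5.347 m³/s

5.35 m³/s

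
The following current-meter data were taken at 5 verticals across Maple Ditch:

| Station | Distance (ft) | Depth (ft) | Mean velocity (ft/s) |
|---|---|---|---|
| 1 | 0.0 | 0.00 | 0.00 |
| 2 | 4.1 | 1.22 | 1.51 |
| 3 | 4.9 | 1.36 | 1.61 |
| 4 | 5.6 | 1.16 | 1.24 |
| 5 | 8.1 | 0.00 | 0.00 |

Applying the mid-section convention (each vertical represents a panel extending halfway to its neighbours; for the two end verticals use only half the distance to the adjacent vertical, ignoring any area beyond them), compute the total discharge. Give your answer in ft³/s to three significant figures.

8.46 ft³/s

w_2 = (4.9 − 0.0)/2 = 2.45 ft; q_2 = 1.51 × 1.22 × 2.45 = 4.513 ft³/s
w_3 = (5.6 − 4.1)/2 = 0.75 ft; q_3 = 1.61 × 1.36 × 0.75 = 1.642 ft³/s
w_4 = (8.1 − 4.9)/2 = 1.6 ft; q_4 = 1.24 × 1.16 × 1.6 = 2.301 ft³/s
Stations 1, 5 contribute zero (depth or velocity is 0).
Q = Σ qᵢ = 8.457 ft³/s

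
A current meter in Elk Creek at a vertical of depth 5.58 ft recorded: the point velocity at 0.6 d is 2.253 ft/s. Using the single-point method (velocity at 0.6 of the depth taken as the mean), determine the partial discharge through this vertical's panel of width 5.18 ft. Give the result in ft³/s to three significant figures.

v̄ = v₀.₆ = 2.253 ft/s
q = v̄ × d × w = 2.253 × 5.58 × 5.18 = 65.12 ft³/s

65.1 ft³/s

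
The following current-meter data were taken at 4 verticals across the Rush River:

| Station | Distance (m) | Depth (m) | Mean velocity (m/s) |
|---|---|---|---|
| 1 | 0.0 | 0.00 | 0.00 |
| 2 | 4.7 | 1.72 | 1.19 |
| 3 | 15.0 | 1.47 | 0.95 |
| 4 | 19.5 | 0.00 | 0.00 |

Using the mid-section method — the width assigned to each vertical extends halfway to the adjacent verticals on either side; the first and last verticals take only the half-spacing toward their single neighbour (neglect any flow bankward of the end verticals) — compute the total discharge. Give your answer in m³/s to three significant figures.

25.7 m³/s

w_2 = (15.0 − 0.0)/2 = 7.5 m; q_2 = 1.19 × 1.72 × 7.5 = 15.35 m³/s
w_3 = (19.5 − 4.7)/2 = 7.4 m; q_3 = 0.95 × 1.47 × 7.4 = 10.33 m³/s
Stations 1, 4 contribute zero (depth or velocity is 0).
Q = Σ qᵢ = 25.69 m³/s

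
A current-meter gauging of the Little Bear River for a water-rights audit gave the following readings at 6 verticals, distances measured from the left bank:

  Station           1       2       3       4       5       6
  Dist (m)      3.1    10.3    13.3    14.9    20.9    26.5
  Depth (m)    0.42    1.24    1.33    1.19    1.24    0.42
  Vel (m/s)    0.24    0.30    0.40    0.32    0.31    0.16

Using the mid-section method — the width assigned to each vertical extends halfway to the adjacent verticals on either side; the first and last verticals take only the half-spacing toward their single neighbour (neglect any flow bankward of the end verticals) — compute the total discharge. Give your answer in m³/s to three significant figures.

7.35 m³/s

w_1 = (10.3 − 3.1)/2 = 3.6 m; q_1 = 0.24 × 0.42 × 3.6 = 0.3629 m³/s
w_2 = (13.3 − 3.1)/2 = 5.1 m; q_2 = 0.30 × 1.24 × 5.1 = 1.897 m³/s
w_3 = (14.9 − 10.3)/2 = 2.3 m; q_3 = 0.40 × 1.33 × 2.3 = 1.224 m³/s
w_4 = (20.9 − 13.3)/2 = 3.8 m; q_4 = 0.32 × 1.19 × 3.8 = 1.447 m³/s
w_5 = (26.5 − 14.9)/2 = 5.8 m; q_5 = 0.31 × 1.24 × 5.8 = 2.230 m³/s
w_6 = (26.5 − 20.9)/2 = 2.8 m; q_6 = 0.16 × 0.42 × 2.8 = 0.1882 m³/s
Q = Σ qᵢ = 7.348 m³/s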